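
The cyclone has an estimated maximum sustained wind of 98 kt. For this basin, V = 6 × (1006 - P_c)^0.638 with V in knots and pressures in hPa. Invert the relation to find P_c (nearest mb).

926 mb

ΔP = (V / 6)^(1/0.638) = (98/6)^1.567.
98/6 = 16.333; 16.333^1.567 ≈ 79.68 mb.
P_c = 1006 − 79.68 = 926.32 ≈ 926 mb.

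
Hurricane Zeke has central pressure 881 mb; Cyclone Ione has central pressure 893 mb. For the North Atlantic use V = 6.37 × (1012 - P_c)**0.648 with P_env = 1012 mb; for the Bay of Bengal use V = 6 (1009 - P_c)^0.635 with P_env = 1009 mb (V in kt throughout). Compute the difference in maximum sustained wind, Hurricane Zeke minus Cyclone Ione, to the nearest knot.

Hurricane Zeke: ΔP = 131; V ≈ 6.37 × 131^0.648 ≈ 150.01 kt.
Cyclone Ione: ΔP = 116; V ≈ 6 × 116^0.635 ≈ 122.77 kt.
Difference ≈ 150.01 − 122.77 = 27.24 → 27 kt.

27 kt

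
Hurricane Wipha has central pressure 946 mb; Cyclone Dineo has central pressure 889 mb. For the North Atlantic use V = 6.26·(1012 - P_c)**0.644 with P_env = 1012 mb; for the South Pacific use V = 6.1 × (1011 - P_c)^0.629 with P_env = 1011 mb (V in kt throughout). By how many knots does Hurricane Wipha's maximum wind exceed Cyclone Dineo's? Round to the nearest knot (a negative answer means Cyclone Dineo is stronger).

-32 kt

Hurricane Wipha: ΔP = 66; V ≈ 6.26 × 66^0.644 ≈ 92.97 kt.
Cyclone Dineo: ΔP = 122; V ≈ 6.1 × 122^0.629 ≈ 125.21 kt.
Difference ≈ 92.97 − 125.21 = -32.24 → -32 kt.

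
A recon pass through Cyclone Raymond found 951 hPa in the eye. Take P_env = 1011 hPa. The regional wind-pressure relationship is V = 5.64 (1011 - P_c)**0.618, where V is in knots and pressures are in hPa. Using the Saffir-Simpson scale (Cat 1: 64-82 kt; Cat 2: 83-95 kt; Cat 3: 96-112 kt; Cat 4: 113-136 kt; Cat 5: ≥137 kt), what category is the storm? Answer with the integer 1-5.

ΔP = 1011 − 951 = 60 hPa.
V ≈ 5.64 × 60^0.618 = 5.64 × 12.56 ≈ 71 kt.
71 kt falls in the Category 1 band.

1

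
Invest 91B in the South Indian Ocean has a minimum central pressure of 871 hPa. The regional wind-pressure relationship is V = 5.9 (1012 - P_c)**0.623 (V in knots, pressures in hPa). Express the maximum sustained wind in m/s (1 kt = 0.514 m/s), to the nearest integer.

ΔP = 1012 − 871 = 141 hPa.
V ≈ 5.9 × 141^0.623 = 5.9 × 21.825 ≈ 128.770 kt.
128.770 × 0.514 ≈ 66.19 m/s → 66 m/s.

66 m/s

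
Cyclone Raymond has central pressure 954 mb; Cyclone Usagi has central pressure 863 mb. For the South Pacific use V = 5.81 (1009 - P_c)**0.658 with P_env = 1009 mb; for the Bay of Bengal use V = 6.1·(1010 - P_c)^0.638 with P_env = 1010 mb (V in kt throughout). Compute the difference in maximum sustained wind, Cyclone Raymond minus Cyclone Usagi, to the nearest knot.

-66 kt

Cyclone Raymond: ΔP = 55; V ≈ 5.81 × 55^0.658 ≈ 81.16 kt.
Cyclone Usagi: ΔP = 147; V ≈ 6.1 × 147^0.638 ≈ 147.26 kt.
Difference ≈ 81.16 − 147.26 = -66.10 → -66 kt.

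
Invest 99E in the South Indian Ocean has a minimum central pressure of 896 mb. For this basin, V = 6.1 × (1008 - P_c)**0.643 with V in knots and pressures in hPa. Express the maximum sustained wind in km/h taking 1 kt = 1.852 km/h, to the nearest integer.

ΔP = 1008 − 896 = 112 mb.
V ≈ 6.1 × 112^0.643 = 6.1 × 20.780 ≈ 126.758 kt.
126.758 × 1.852 ≈ 234.76 km/h → 235 km/h.

235 km/h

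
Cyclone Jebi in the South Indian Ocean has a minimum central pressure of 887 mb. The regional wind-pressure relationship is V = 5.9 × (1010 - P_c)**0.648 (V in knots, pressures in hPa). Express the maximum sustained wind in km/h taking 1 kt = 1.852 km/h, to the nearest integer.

ΔP = 1010 − 887 = 123 mb.
V ≈ 5.9 × 123^0.648 = 5.9 × 22.608 ≈ 133.386 kt.
133.386 × 1.852 ≈ 247.03 km/h → 247 km/h.

247 km/h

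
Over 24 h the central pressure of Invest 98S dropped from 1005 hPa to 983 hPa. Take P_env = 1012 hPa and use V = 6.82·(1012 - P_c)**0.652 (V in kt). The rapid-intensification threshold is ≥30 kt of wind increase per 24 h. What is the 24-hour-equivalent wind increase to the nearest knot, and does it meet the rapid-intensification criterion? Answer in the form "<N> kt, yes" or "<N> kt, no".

V₁: ΔP = 7, V ≈ 6.82 × 7^0.652 ≈ 24.25 kt.
V₂: ΔP = 29, V ≈ 6.82 × 29^0.652 ≈ 61.27 kt.
ΔV over 24 h = 37.02 kt → 24 h equivalent = 37.02 × 24/24 ≈ 37.02 kt.
37 kt ≥ 30 kt ⇒ rapid intensification.

37 kt, yes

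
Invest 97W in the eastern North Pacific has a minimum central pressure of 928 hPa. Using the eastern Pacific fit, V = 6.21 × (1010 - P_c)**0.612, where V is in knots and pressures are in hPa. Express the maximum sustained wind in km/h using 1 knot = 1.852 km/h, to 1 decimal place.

ΔP = 1010 − 928 = 82 hPa.
V ≈ 6.21 × 82^0.612 = 6.21 × 14.834 ≈ 92.118 kt.
92.118 × 1.852 ≈ 170.60 km/h → 170.6 km/h.

170.6 km/h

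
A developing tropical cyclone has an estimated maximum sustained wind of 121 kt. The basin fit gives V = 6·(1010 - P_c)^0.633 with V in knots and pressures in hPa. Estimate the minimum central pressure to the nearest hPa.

ΔP = (V / 6)^(1/0.633) = (121/6)^1.580.
121/6 = 20.167; 20.167^1.580 ≈ 115.09 hPa.
P_c = 1010 − 115.09 = 894.91 ≈ 895 hPa.

895 hPa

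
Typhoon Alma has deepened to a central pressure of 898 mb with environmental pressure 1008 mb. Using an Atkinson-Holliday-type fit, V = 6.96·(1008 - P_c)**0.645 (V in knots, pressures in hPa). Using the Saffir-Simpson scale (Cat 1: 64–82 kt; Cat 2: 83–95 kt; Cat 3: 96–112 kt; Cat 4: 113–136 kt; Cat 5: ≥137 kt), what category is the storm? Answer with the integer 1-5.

ΔP = 1008 − 898 = 110 mb.
V ≈ 6.96 × 110^0.645 = 6.96 × 20.73 ≈ 144 kt.
144 kt falls in the Category 5 band.

5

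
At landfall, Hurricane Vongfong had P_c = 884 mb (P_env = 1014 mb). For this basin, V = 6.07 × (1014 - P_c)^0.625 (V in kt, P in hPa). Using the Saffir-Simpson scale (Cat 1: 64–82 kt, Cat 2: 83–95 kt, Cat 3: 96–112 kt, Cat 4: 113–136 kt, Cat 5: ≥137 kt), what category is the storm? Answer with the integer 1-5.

ΔP = 1014 − 884 = 130 mb.
V ≈ 6.07 × 130^0.625 = 6.07 × 20.95 ≈ 127 kt.
127 kt falls in the Category 4 band.

4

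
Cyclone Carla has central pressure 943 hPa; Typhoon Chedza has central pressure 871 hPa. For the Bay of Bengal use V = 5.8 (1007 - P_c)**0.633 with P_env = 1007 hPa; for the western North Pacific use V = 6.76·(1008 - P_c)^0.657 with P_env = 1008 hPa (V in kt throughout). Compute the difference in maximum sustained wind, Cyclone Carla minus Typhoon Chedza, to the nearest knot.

Cyclone Carla: ΔP = 64; V ≈ 5.8 × 64^0.633 ≈ 80.68 kt.
Typhoon Chedza: ΔP = 137; V ≈ 6.76 × 137^0.657 ≈ 171.31 kt.
Difference ≈ 80.68 − 171.31 = -90.63 → -91 kt.

-91 kt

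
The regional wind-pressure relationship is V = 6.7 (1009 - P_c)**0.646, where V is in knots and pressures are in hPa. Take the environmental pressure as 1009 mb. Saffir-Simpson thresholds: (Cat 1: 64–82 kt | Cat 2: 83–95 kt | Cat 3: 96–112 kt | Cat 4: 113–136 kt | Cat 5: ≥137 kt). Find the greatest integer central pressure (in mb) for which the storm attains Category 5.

Category 5 begins at V = 137 kt.
Required ΔP = (137/6.7)^(1/0.646) = 20.448^1.548 ≈ 106.87 mb.
P_c ≤ 1009 − 106.87 = 902.13, so the highest integer P_c is 902 mb.

902 mb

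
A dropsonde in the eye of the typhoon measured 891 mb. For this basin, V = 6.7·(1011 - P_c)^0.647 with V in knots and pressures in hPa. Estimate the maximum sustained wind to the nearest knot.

ΔP = 1011 − 891 = 120 mb.
120^0.647 ≈ 22.143.
V ≈ 6.7 × 22.143 ≈ 148.4 kt.

148 kt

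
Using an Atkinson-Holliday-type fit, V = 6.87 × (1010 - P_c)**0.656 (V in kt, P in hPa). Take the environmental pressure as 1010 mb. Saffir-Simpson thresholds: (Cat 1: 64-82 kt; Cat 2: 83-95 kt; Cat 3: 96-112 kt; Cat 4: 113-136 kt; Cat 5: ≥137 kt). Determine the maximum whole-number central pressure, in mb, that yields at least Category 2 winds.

965 mb

Category 2 begins at V = 83 kt.
Required ΔP = (83/6.87)^(1/0.656) = 12.082^1.524 ≈ 44.62 mb.
P_c ≤ 1010 − 44.62 = 965.38, so the highest integer P_c is 965 mb.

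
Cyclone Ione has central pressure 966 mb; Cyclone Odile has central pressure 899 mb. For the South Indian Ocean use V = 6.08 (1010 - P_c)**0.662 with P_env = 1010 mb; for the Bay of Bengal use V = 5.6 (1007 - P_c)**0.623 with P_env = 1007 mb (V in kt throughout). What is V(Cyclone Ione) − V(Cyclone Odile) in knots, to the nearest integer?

Cyclone Ione: ΔP = 44; V ≈ 6.08 × 44^0.662 ≈ 74.45 kt.
Cyclone Odile: ΔP = 108; V ≈ 5.6 × 108^0.623 ≈ 103.52 kt.
Difference ≈ 74.45 − 103.52 = -29.07 → -29 kt.

-29 kt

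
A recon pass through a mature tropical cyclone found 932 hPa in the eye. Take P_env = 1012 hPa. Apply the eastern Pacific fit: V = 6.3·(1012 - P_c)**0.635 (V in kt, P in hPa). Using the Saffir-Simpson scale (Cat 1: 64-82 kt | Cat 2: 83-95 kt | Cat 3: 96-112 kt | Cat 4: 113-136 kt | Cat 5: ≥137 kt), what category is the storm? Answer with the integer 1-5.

3

ΔP = 1012 − 932 = 80 hPa.
V ≈ 6.3 × 80^0.635 = 6.3 × 16.16 ≈ 102 kt.
102 kt falls in the Category 3 band.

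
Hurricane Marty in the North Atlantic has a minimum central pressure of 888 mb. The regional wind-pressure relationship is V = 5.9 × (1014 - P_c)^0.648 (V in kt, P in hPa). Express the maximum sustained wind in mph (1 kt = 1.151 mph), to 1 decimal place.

ΔP = 1014 − 888 = 126 mb.
V ≈ 5.9 × 126^0.648 = 5.9 × 22.964 ≈ 135.485 kt.
135.485 × 1.151 ≈ 155.94 mph → 155.9 mph.

155.9 mph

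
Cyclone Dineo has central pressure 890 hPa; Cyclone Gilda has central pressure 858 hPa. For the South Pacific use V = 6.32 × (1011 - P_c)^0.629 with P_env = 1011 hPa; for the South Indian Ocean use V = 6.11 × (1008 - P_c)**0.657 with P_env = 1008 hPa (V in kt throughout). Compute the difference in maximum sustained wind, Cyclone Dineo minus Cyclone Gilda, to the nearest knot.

Cyclone Dineo: ΔP = 121; V ≈ 6.32 × 121^0.629 ≈ 129.06 kt.
Cyclone Gilda: ΔP = 150; V ≈ 6.11 × 150^0.657 ≈ 164.34 kt.
Difference ≈ 129.06 − 164.34 = -35.28 → -35 kt.

-35 kt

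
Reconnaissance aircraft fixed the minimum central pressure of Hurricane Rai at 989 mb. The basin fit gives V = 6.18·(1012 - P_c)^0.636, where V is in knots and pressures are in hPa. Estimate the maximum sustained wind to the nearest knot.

45 kt

ΔP = 1012 − 989 = 23 mb.
23^0.636 ≈ 7.346.
V ≈ 6.18 × 7.346 ≈ 45.4 kt.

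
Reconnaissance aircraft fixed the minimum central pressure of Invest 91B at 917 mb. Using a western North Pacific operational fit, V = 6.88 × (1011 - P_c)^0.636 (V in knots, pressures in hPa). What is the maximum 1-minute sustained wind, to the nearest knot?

124 kt

ΔP = 1011 − 917 = 94 mb.
94^0.636 ≈ 17.985.
V ≈ 6.88 × 17.985 ≈ 123.7 kt.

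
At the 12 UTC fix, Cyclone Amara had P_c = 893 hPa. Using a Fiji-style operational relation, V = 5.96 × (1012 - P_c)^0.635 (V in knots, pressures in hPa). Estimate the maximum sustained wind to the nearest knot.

124 kt

ΔP = 1012 − 893 = 119 hPa.
119^0.635 ≈ 20.796.
V ≈ 5.96 × 20.796 ≈ 123.9 kt.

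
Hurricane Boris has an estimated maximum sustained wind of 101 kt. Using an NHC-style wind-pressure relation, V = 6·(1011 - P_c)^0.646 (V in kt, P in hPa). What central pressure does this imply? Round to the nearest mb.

ΔP = (V / 6)^(1/0.646) = (101/6)^1.548.
101/6 = 16.833; 16.833^1.548 ≈ 79.09 mb.
P_c = 1011 − 79.09 = 931.91 ≈ 932 mb.

932 mb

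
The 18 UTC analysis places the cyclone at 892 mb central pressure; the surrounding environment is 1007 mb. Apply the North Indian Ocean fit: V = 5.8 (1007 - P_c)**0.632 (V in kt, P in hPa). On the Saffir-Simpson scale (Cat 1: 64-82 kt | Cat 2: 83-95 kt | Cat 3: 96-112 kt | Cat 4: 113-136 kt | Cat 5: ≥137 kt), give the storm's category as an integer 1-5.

4

ΔP = 1007 − 892 = 115 mb.
V ≈ 5.8 × 115^0.632 = 5.8 × 20.06 ≈ 116 kt.
116 kt falls in the Category 4 band.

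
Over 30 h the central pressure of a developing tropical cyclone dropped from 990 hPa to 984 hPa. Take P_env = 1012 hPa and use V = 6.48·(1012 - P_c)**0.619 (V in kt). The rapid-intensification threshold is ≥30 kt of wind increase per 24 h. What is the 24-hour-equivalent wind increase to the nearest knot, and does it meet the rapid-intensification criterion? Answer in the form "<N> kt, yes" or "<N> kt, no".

V₁: ΔP = 22, V ≈ 6.48 × 22^0.619 ≈ 43.91 kt.
V₂: ΔP = 28, V ≈ 6.48 × 28^0.619 ≈ 50.98 kt.
ΔV over 30 h = 7.07 kt → 24 h equivalent = 7.07 × 24/30 ≈ 5.66 kt.
6 kt < 30 kt ⇒ not rapid intensification.

6 kt, no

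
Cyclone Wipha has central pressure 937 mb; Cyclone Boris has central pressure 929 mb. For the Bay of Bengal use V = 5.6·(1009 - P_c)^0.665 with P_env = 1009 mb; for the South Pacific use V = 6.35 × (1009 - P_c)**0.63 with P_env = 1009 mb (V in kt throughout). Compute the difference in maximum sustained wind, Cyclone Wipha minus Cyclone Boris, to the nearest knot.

Cyclone Wipha: ΔP = 72; V ≈ 5.6 × 72^0.665 ≈ 96.23 kt.
Cyclone Boris: ΔP = 80; V ≈ 6.35 × 80^0.63 ≈ 100.40 kt.
Difference ≈ 96.23 − 100.40 = -4.17 → -4 kt.

-4 kt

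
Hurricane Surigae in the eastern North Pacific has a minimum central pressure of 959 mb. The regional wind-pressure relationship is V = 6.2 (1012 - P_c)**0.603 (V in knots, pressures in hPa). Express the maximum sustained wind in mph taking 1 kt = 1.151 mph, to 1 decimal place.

ΔP = 1012 − 959 = 53 mb.
V ≈ 6.2 × 53^0.603 = 6.2 × 10.958 ≈ 67.941 kt.
67.941 × 1.151 ≈ 78.20 mph → 78.2 mph.

78.2 mph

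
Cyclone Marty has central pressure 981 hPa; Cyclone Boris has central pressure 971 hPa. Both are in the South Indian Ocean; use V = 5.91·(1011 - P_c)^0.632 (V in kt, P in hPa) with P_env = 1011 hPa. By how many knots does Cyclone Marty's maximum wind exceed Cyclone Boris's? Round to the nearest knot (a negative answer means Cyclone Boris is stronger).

-10 kt

Cyclone Marty: ΔP = 30; V ≈ 5.91 × 30^0.632 ≈ 50.71 kt.
Cyclone Boris: ΔP = 40; V ≈ 5.91 × 40^0.632 ≈ 60.83 kt.
Difference ≈ 50.71 − 60.83 = -10.12 → -10 kt.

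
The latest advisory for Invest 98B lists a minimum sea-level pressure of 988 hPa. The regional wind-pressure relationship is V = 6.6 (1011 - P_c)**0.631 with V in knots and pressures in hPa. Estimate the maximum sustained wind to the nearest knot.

ΔP = 1011 − 988 = 23 hPa.
23^0.631 ≈ 7.232.
V ≈ 6.6 × 7.232 ≈ 47.7 kt.

48 kt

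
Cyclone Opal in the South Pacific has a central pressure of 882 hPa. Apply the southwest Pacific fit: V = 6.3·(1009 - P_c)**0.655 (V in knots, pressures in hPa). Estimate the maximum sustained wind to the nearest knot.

150 kt

ΔP = 1009 − 882 = 127 hPa.
127^0.655 ≈ 23.878.
V ≈ 6.3 × 23.878 ≈ 150.4 kt.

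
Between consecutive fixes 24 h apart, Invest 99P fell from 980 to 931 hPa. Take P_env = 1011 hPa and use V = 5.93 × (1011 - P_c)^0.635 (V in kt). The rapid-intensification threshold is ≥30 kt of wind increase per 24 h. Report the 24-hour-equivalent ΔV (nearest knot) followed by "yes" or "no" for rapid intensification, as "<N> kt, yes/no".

V₁: ΔP = 31, V ≈ 5.93 × 31^0.635 ≈ 52.49 kt.
V₂: ΔP = 80, V ≈ 5.93 × 80^0.635 ≈ 95.83 kt.
ΔV over 24 h = 43.34 kt → 24 h equivalent = 43.34 × 24/24 ≈ 43.34 kt.
43 kt ≥ 30 kt ⇒ rapid intensification.

43 kt, yes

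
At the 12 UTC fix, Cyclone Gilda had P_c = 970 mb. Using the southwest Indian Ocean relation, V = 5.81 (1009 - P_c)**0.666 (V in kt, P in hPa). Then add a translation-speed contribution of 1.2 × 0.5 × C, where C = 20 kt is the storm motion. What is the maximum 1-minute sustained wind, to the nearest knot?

ΔP = 1009 − 970 = 39 mb.
39^0.666 ≈ 11.472.
V ≈ 5.81 × 11.472 ≈ 66.7 kt.
Translation term: 1.2 × 0.5 × 20 = 12 kt.
Corrected V ≈ 78.7 kt → 79 kt.

79 kt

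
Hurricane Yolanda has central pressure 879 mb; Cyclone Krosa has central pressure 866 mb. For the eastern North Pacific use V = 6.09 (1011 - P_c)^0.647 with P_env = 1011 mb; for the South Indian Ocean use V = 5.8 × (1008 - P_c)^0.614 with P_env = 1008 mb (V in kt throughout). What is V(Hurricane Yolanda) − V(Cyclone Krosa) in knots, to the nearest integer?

Hurricane Yolanda: ΔP = 132; V ≈ 6.09 × 132^0.647 ≈ 143.43 kt.
Cyclone Krosa: ΔP = 142; V ≈ 5.8 × 142^0.614 ≈ 121.60 kt.
Difference ≈ 143.43 − 121.60 = 21.83 → 22 kt.

22 kt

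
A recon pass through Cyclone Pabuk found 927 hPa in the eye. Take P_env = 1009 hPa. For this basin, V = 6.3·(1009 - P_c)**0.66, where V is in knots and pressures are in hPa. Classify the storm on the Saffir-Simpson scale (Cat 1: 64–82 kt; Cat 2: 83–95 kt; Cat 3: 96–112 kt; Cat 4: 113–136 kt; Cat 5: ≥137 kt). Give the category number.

4

ΔP = 1009 − 927 = 82 hPa.
V ≈ 6.3 × 82^0.66 = 6.3 × 18.33 ≈ 115 kt.
115 kt falls in the Category 4 band.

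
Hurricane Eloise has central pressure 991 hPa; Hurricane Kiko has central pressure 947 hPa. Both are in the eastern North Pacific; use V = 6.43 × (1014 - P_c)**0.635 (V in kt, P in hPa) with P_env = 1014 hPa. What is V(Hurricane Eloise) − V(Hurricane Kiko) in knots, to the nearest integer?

-46 kt

Hurricane Eloise: ΔP = 23; V ≈ 6.43 × 23^0.635 ≈ 47.09 kt.
Hurricane Kiko: ΔP = 67; V ≈ 6.43 × 67^0.635 ≈ 92.85 kt.
Difference ≈ 47.09 − 92.85 = -45.76 → -46 kt.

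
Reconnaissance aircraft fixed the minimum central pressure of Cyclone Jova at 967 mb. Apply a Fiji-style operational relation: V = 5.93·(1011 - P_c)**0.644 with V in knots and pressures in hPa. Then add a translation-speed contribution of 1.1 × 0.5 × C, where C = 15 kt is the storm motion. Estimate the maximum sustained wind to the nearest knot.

ΔP = 1011 − 967 = 44 mb.
44^0.644 ≈ 11.439.
V ≈ 5.93 × 11.439 ≈ 67.8 kt.
Translation term: 1.1 × 0.5 × 15 = 8.25 kt.
Corrected V ≈ 76.05 kt → 76 kt.

76 kt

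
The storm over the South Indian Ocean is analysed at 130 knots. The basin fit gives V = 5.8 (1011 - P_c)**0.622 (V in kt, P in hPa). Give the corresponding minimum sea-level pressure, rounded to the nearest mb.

ΔP = (V / 5.8)^(1/0.622) = (130/5.8)^1.608.
130/5.8 = 22.414; 22.414^1.608 ≈ 148.34 mb.
P_c = 1011 − 148.34 = 862.66 ≈ 863 mb.

863 mb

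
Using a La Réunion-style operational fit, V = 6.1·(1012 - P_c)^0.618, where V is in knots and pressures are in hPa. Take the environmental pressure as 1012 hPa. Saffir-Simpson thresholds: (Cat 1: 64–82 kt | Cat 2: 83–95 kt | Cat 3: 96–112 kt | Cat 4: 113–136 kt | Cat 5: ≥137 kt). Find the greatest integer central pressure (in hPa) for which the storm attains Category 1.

Category 1 begins at V = 64 kt.
Required ΔP = (64/6.1)^(1/0.618) = 10.492^1.618 ≈ 44.86 hPa.
P_c ≤ 1012 − 44.86 = 967.14, so the highest integer P_c is 967 hPa.

967 hPa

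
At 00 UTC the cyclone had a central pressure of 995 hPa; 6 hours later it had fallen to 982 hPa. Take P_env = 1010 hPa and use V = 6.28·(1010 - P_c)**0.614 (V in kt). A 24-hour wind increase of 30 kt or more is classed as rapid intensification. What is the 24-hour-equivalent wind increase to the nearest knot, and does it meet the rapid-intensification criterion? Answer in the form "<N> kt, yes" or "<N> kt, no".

V₁: ΔP = 15, V ≈ 6.28 × 15^0.614 ≈ 33.12 kt.
V₂: ΔP = 28, V ≈ 6.28 × 28^0.614 ≈ 48.59 kt.
ΔV over 6 h = 15.47 kt → 24 h equivalent = 15.47 × 24/6 ≈ 61.88 kt.
62 kt ≥ 30 kt ⇒ rapid intensification.

62 kt, yes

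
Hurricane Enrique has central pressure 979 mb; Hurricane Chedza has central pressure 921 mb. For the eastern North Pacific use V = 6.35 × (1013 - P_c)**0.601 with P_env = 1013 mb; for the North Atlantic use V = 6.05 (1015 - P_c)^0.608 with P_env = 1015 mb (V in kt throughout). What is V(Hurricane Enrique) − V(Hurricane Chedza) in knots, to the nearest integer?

Hurricane Enrique: ΔP = 34; V ≈ 6.35 × 34^0.601 ≈ 52.87 kt.
Hurricane Chedza: ΔP = 94; V ≈ 6.05 × 94^0.608 ≈ 95.81 kt.
Difference ≈ 52.87 − 95.81 = -42.94 → -43 kt.

-43 kt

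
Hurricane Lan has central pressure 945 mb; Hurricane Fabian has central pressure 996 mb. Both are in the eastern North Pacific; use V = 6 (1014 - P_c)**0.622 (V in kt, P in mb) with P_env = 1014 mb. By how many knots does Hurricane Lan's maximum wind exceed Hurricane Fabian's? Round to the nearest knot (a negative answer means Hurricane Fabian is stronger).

47 kt

Hurricane Lan: ΔP = 69; V ≈ 6 × 69^0.622 ≈ 83.54 kt.
Hurricane Fabian: ΔP = 18; V ≈ 6 × 18^0.622 ≈ 36.22 kt.
Difference ≈ 83.54 − 36.22 = 47.32 → 47 kt.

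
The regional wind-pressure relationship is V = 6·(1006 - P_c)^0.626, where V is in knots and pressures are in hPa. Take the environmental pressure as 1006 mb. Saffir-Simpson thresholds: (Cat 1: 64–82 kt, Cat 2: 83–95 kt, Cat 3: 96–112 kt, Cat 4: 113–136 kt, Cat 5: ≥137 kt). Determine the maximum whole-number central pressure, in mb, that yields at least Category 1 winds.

962 mb

Category 1 begins at V = 64 kt.
Required ΔP = (64/6)^(1/0.626) = 10.667^1.597 ≈ 43.88 mb.
P_c ≤ 1006 − 43.88 = 962.12, so the highest integer P_c is 962 mb.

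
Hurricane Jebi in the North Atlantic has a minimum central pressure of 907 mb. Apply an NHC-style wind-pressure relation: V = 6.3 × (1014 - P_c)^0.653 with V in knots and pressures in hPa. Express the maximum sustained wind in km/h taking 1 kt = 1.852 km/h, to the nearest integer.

247 km/h

ΔP = 1014 − 907 = 107 mb.
V ≈ 6.3 × 107^0.653 = 6.3 × 21.144 ≈ 133.207 kt.
133.207 × 1.852 ≈ 246.70 km/h → 247 km/h.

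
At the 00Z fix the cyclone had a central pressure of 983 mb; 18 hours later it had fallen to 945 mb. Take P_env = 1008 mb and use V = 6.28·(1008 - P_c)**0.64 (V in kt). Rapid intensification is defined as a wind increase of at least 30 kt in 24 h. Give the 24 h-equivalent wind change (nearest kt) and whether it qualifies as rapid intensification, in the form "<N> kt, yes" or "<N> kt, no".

53 kt, yes

V₁: ΔP = 25, V ≈ 6.28 × 25^0.64 ≈ 49.28 kt.
V₂: ΔP = 63, V ≈ 6.28 × 63^0.64 ≈ 89.03 kt.
ΔV over 18 h = 39.75 kt → 24 h equivalent = 39.75 × 24/18 ≈ 53.00 kt.
53 kt ≥ 30 kt ⇒ rapid intensification.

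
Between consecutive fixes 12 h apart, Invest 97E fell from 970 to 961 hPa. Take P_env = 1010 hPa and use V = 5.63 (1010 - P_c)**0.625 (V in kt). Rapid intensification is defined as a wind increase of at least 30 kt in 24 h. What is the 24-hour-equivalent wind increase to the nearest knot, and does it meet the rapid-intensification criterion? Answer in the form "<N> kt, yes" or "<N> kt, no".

V₁: ΔP = 40, V ≈ 5.63 × 40^0.625 ≈ 56.47 kt.
V₂: ΔP = 49, V ≈ 5.63 × 49^0.625 ≈ 64.10 kt.
ΔV over 12 h = 7.63 kt → 24 h equivalent = 7.63 × 24/12 ≈ 15.26 kt.
15 kt < 30 kt ⇒ not rapid intensification.

15 kt, no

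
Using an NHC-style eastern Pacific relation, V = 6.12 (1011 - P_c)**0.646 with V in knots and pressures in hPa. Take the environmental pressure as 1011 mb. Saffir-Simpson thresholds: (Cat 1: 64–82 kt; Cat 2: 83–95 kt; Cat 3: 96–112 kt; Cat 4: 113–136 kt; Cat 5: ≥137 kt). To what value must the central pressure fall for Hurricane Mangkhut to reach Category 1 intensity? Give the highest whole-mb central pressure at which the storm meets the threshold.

Category 1 begins at V = 64 kt.
Required ΔP = (64/6.12)^(1/0.646) = 10.458^1.548 ≈ 37.85 mb.
P_c ≤ 1011 − 37.85 = 973.15, so the highest integer P_c is 973 mb.

973 mb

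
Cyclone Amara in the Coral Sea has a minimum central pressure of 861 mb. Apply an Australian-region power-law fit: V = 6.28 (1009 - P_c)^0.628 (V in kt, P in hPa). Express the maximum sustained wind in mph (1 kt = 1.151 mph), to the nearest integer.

ΔP = 1009 − 861 = 148 mb.
V ≈ 6.28 × 148^0.628 = 6.28 × 23.063 ≈ 144.838 kt.
144.838 × 1.151 ≈ 166.71 mph → 167 mph.

167 mph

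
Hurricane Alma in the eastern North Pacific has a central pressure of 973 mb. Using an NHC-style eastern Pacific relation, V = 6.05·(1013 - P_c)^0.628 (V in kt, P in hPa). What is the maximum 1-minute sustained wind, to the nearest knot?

ΔP = 1013 − 973 = 40 mb.
40^0.628 ≈ 10.141.
V ≈ 6.05 × 10.141 ≈ 61.4 kt.

61 kt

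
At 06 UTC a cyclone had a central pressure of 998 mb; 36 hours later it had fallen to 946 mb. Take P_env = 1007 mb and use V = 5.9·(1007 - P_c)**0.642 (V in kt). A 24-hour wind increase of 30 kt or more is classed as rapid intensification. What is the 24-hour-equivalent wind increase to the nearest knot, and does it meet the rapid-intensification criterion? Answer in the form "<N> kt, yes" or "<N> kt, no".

39 kt, yes

V₁: ΔP = 9, V ≈ 5.9 × 9^0.642 ≈ 24.18 kt.
V₂: ΔP = 61, V ≈ 5.9 × 61^0.642 ≈ 82.61 kt.
ΔV over 36 h = 58.43 kt → 24 h equivalent = 58.43 × 24/36 ≈ 38.95 kt.
39 kt ≥ 30 kt ⇒ rapid intensification.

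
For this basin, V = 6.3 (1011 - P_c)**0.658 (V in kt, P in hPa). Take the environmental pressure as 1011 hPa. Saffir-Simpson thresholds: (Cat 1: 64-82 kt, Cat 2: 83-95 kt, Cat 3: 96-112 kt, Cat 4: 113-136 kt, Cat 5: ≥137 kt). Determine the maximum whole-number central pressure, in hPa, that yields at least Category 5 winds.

903 hPa

Category 5 begins at V = 137 kt.
Required ΔP = (137/6.3)^(1/0.658) = 21.746^1.520 ≈ 107.77 hPa.
P_c ≤ 1011 − 107.77 = 903.23, so the highest integer P_c is 903 hPa.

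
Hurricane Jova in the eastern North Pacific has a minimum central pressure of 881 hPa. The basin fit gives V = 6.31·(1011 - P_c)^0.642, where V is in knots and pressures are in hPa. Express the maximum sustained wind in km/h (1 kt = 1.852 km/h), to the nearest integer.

266 km/h

ΔP = 1011 − 881 = 130 hPa.
V ≈ 6.31 × 130^0.642 = 6.31 × 22.759 ≈ 143.609 kt.
143.609 × 1.852 ≈ 265.96 km/h → 266 km/h.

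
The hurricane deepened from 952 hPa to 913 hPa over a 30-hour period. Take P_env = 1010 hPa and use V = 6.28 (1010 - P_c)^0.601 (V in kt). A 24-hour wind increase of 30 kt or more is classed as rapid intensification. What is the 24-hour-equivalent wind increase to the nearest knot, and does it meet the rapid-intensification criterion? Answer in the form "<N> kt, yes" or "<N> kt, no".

21 kt, no

V₁: ΔP = 58, V ≈ 6.28 × 58^0.601 ≈ 72.07 kt.
V₂: ΔP = 97, V ≈ 6.28 × 97^0.601 ≈ 98.18 kt.
ΔV over 30 h = 26.11 kt → 24 h equivalent = 26.11 × 24/30 ≈ 20.89 kt.
21 kt < 30 kt ⇒ not rapid intensification.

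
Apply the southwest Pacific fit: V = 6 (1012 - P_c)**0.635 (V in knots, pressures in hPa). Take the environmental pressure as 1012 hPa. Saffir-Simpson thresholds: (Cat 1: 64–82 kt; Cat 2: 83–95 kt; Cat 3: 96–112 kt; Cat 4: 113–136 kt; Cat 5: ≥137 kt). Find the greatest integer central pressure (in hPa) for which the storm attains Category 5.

874 hPa

Category 5 begins at V = 137 kt.
Required ΔP = (137/6)^(1/0.635) = 22.833^1.575 ≈ 137.87 hPa.
P_c ≤ 1012 − 137.87 = 874.13, so the highest integer P_c is 874 hPa.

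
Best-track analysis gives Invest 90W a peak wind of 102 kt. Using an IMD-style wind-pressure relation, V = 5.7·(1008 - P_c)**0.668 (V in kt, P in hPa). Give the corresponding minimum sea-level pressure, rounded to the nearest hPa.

ΔP = (V / 5.7)^(1/0.668) = (102/5.7)^1.497.
102/5.7 = 17.895; 17.895^1.497 ≈ 75.05 hPa.
P_c = 1008 − 75.05 = 932.95 ≈ 933 hPa.

933 hPa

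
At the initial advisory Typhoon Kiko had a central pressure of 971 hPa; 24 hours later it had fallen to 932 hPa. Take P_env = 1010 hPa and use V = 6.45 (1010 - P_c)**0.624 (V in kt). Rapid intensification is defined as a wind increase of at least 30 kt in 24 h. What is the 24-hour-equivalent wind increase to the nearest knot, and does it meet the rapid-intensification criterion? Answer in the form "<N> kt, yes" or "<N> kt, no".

34 kt, yes

V₁: ΔP = 39, V ≈ 6.45 × 39^0.624 ≈ 63.44 kt.
V₂: ΔP = 78, V ≈ 6.45 × 78^0.624 ≈ 97.77 kt.
ΔV over 24 h = 34.33 kt → 24 h equivalent = 34.33 × 24/24 ≈ 34.33 kt.
34 kt ≥ 30 kt ⇒ rapid intensification.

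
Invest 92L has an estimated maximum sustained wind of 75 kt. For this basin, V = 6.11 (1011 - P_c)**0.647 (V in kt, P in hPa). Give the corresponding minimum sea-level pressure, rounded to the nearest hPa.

ΔP = (V / 6.11)^(1/0.647) = (75/6.11)^1.546.
75/6.11 = 12.275; 12.275^1.546 ≈ 48.22 hPa.
P_c = 1011 − 48.22 = 962.78 ≈ 963 hPa.

963 hPa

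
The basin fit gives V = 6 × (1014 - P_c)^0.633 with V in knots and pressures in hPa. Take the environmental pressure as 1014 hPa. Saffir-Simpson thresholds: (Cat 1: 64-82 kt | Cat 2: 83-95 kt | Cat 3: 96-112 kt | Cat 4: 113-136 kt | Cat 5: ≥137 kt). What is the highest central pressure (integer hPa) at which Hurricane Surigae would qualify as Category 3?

934 hPa

Category 3 begins at V = 96 kt.
Required ΔP = (96/6)^(1/0.633) = 16.000^1.580 ≈ 79.84 hPa.
P_c ≤ 1014 − 79.84 = 934.16, so the highest integer P_c is 934 hPa.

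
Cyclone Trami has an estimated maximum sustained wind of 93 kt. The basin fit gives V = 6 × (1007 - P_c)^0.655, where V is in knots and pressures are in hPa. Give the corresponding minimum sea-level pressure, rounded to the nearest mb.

941 mb

ΔP = (V / 6)^(1/0.655) = (93/6)^1.527.
93/6 = 15.500; 15.500^1.527 ≈ 65.66 mb.
P_c = 1007 − 65.66 = 941.34 ≈ 941 mb.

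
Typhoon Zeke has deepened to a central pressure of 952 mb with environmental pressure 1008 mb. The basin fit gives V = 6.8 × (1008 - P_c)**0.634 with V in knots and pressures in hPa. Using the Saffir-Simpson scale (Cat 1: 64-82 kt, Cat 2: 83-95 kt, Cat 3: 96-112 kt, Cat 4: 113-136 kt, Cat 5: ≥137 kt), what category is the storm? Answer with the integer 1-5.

2

ΔP = 1008 − 952 = 56 mb.
V ≈ 6.8 × 56^0.634 = 6.8 × 12.83 ≈ 87 kt.
87 kt falls in the Category 2 band.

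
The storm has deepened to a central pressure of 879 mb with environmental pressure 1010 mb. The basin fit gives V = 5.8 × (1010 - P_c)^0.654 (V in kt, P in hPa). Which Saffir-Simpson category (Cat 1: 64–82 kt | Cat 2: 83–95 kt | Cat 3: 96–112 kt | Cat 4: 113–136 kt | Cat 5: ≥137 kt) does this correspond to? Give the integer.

ΔP = 1010 − 879 = 131 mb.
V ≈ 5.8 × 131^0.654 = 5.8 × 24.25 ≈ 141 kt.
141 kt falls in the Category 5 band.

5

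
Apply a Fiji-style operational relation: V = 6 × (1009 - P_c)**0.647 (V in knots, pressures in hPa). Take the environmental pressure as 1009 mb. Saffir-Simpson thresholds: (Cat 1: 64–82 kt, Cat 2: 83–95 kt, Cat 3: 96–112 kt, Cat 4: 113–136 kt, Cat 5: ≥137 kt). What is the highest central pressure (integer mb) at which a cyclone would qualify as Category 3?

936 mb

Category 3 begins at V = 96 kt.
Required ΔP = (96/6)^(1/0.647) = 16.000^1.546 ≈ 72.62 mb.
P_c ≤ 1009 − 72.62 = 936.38, so the highest integer P_c is 936 mb.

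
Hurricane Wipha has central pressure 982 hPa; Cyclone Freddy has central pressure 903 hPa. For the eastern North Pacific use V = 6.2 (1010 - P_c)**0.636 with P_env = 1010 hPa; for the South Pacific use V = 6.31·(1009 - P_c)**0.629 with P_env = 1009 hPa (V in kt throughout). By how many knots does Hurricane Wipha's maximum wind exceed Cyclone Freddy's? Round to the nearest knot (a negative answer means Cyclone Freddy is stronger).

-67 kt

Hurricane Wipha: ΔP = 28; V ≈ 6.2 × 28^0.636 ≈ 51.62 kt.
Cyclone Freddy: ΔP = 106; V ≈ 6.31 × 106^0.629 ≈ 118.56 kt.
Difference ≈ 51.62 − 118.56 = -66.94 → -67 kt.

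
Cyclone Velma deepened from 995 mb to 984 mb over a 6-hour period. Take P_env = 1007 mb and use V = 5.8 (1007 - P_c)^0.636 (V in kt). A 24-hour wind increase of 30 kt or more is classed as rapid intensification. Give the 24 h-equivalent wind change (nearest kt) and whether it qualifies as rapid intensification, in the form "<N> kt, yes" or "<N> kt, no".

V₁: ΔP = 12, V ≈ 5.8 × 12^0.636 ≈ 28.17 kt.
V₂: ΔP = 23, V ≈ 5.8 × 23^0.636 ≈ 42.61 kt.
ΔV over 6 h = 14.44 kt → 24 h equivalent = 14.44 × 24/6 ≈ 57.76 kt.
58 kt ≥ 30 kt ⇒ rapid intensification.

58 kt, yes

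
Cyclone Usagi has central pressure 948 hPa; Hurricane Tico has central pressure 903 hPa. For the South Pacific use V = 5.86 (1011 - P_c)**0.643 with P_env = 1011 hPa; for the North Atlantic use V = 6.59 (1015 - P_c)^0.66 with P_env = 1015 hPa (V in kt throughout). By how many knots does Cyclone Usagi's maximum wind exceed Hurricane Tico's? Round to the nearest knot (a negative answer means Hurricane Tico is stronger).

-64 kt

Cyclone Usagi: ΔP = 63; V ≈ 5.86 × 63^0.643 ≈ 84.12 kt.
Hurricane Tico: ΔP = 112; V ≈ 6.59 × 112^0.66 ≈ 148.38 kt.
Difference ≈ 84.12 − 148.38 = -64.26 → -64 kt.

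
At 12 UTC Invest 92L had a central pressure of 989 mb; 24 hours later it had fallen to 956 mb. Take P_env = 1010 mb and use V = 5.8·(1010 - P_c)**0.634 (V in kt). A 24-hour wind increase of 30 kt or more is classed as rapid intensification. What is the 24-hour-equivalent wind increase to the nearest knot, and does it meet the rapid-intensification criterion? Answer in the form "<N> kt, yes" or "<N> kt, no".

33 kt, yes

V₁: ΔP = 21, V ≈ 5.8 × 21^0.634 ≈ 39.97 kt.
V₂: ΔP = 54, V ≈ 5.8 × 54^0.634 ≈ 72.74 kt.
ΔV over 24 h = 32.77 kt → 24 h equivalent = 32.77 × 24/24 ≈ 32.77 kt.
33 kt ≥ 30 kt ⇒ rapid intensification.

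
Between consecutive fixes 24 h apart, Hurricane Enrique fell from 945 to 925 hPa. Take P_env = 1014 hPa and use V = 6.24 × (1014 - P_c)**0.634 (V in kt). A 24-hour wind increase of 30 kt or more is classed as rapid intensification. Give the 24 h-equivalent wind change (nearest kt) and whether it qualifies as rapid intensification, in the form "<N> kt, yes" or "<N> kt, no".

V₁: ΔP = 69, V ≈ 6.24 × 69^0.634 ≈ 91.41 kt.
V₂: ΔP = 89, V ≈ 6.24 × 89^0.634 ≈ 107.42 kt.
ΔV over 24 h = 16.01 kt → 24 h equivalent = 16.01 × 24/24 ≈ 16.01 kt.
16 kt < 30 kt ⇒ not rapid intensification.

16 kt, no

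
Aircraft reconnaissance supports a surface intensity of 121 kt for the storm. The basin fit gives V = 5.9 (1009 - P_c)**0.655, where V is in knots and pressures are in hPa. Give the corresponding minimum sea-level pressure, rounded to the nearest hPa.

ΔP = (V / 5.9)^(1/0.655) = (121/5.9)^1.527.
121/5.9 = 20.508; 20.508^1.527 ≈ 100.68 hPa.
P_c = 1009 − 100.68 = 908.32 ≈ 908 hPa.

908 hPa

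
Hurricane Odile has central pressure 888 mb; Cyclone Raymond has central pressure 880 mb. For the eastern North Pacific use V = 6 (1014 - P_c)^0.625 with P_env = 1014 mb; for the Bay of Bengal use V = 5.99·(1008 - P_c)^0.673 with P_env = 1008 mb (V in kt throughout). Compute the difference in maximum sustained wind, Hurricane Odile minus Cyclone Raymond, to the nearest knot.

Hurricane Odile: ΔP = 126; V ≈ 6 × 126^0.625 ≈ 123.28 kt.
Cyclone Raymond: ΔP = 128; V ≈ 5.99 × 128^0.673 ≈ 156.88 kt.
Difference ≈ 123.28 − 156.88 = -33.60 → -34 kt.

-34 kt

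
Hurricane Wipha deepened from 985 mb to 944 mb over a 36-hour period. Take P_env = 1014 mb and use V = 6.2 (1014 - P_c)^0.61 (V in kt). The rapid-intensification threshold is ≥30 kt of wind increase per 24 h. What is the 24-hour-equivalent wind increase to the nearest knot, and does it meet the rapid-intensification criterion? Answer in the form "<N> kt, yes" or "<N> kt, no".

23 kt, no

V₁: ΔP = 29, V ≈ 6.2 × 29^0.61 ≈ 48.36 kt.
V₂: ΔP = 70, V ≈ 6.2 × 70^0.61 ≈ 82.78 kt.
ΔV over 36 h = 34.42 kt → 24 h equivalent = 34.42 × 24/36 ≈ 22.95 kt.
23 kt < 30 kt ⇒ not rapid intensification.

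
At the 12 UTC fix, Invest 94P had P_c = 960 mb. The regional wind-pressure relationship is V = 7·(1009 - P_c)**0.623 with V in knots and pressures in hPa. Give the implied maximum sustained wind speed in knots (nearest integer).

79 kt

ΔP = 1009 − 960 = 49 mb.
49^0.623 ≈ 11.298.
V ≈ 7 × 11.298 ≈ 79.1 kt.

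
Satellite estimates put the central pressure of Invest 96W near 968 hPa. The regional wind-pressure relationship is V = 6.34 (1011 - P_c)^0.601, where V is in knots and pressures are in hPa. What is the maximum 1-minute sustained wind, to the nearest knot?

ΔP = 1011 − 968 = 43 hPa.
43^0.601 ≈ 9.588.
V ≈ 6.34 × 9.588 ≈ 60.8 kt.

61 kt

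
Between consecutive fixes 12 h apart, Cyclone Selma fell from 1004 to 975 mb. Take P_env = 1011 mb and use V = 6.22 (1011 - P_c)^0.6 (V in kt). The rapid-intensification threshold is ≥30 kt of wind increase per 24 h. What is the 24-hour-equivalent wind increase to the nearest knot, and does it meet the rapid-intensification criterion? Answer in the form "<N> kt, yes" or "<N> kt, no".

V₁: ΔP = 7, V ≈ 6.22 × 7^0.6 ≈ 19.99 kt.
V₂: ΔP = 36, V ≈ 6.22 × 36^0.6 ≈ 53.40 kt.
ΔV over 12 h = 33.41 kt → 24 h equivalent = 33.41 × 24/12 ≈ 66.82 kt.
67 kt ≥ 30 kt ⇒ rapid intensification.

67 kt, yes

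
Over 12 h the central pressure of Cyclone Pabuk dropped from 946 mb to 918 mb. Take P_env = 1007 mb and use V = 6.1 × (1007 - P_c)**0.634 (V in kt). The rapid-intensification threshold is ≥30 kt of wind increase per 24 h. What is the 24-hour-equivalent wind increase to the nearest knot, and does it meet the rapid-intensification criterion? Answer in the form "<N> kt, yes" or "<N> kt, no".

45 kt, yes

V₁: ΔP = 61, V ≈ 6.1 × 61^0.634 ≈ 82.65 kt.
V₂: ΔP = 89, V ≈ 6.1 × 89^0.634 ≈ 105.01 kt.
ΔV over 12 h = 22.36 kt → 24 h equivalent = 22.36 × 24/12 ≈ 44.72 kt.
45 kt ≥ 30 kt ⇒ rapid intensification.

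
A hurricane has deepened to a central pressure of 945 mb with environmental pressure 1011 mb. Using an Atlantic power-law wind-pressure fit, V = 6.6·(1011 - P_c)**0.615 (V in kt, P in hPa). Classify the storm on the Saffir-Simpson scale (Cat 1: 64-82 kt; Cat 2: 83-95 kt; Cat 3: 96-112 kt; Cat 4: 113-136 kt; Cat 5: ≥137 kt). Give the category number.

ΔP = 1011 − 945 = 66 mb.
V ≈ 6.6 × 66^0.615 = 6.6 × 13.15 ≈ 87 kt.
87 kt falls in the Category 2 band.

2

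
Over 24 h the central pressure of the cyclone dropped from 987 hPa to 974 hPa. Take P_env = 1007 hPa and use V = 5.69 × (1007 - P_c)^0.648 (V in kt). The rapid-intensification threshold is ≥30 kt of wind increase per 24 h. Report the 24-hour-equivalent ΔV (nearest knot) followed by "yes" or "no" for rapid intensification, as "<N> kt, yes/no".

V₁: ΔP = 20, V ≈ 5.69 × 20^0.648 ≈ 39.64 kt.
V₂: ΔP = 33, V ≈ 5.69 × 33^0.648 ≈ 54.84 kt.
ΔV over 24 h = 15.20 kt → 24 h equivalent = 15.20 × 24/24 ≈ 15.20 kt.
15 kt < 30 kt ⇒ not rapid intensification.

15 kt, no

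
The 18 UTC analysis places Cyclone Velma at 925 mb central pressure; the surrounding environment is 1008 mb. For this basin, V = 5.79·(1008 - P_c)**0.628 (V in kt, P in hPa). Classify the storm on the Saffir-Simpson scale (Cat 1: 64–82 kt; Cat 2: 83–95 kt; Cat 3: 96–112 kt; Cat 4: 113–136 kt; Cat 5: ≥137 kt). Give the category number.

ΔP = 1008 − 925 = 83 mb.
V ≈ 5.79 × 83^0.628 = 5.79 × 16.04 ≈ 93 kt.
93 kt falls in the Category 2 band.

2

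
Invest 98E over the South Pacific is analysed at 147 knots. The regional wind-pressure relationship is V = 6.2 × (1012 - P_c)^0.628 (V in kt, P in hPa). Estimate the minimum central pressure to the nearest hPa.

857 hPa

ΔP = (V / 6.2)^(1/0.628) = (147/6.2)^1.592.
147/6.2 = 23.710; 23.710^1.592 ≈ 154.66 hPa.
P_c = 1012 − 154.66 = 857.34 ≈ 857 hPa.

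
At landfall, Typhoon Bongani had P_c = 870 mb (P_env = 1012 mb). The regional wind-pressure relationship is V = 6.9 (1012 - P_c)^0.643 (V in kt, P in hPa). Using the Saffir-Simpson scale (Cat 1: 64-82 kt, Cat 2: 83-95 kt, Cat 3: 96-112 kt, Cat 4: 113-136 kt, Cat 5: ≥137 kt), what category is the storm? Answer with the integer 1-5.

5

ΔP = 1012 − 870 = 142 mb.
V ≈ 6.9 × 142^0.643 = 6.9 × 24.21 ≈ 167 kt.
167 kt falls in the Category 5 band.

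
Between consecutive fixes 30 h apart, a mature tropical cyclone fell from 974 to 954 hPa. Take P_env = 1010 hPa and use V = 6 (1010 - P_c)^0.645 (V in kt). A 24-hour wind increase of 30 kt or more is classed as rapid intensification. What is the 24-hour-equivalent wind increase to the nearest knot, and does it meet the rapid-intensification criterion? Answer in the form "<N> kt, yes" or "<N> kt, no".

V₁: ΔP = 36, V ≈ 6 × 36^0.645 ≈ 60.53 kt.
V₂: ΔP = 56, V ≈ 6 × 56^0.645 ≈ 80.49 kt.
ΔV over 30 h = 19.96 kt → 24 h equivalent = 19.96 × 24/30 ≈ 15.97 kt.
16 kt < 30 kt ⇒ not rapid intensification.

16 kt, no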